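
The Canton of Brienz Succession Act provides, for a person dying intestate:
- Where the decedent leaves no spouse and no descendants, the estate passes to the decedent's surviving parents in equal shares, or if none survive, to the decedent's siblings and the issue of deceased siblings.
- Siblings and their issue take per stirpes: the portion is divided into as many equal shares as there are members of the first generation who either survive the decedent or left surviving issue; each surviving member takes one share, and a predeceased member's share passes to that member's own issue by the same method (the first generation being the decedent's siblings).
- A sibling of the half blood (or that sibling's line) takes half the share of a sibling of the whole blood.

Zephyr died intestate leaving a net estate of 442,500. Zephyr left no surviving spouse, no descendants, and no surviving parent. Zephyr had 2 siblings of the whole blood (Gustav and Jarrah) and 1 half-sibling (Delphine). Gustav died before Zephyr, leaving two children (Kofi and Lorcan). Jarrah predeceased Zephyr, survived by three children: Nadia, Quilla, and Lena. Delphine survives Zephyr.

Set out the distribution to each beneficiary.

Kofi: 88,500; Lorcan: 88,500; Nadia: 59,000; Quilla: 59,000; Lena: 59,000; Delphine: 88,500

The entire 442,500 passes to the siblings and their issue.
Counting each half-blood sibling's line as half a unit, there are 5/2 units in 442,500, so one unit is 177,000. Whole-blood lines (Gustav and Jarrah) take 177,000 each; half-blood lines (Delphine) take 88,500 each.
Gustav's share (177,000) is divided into 2 shares of 88,500: Kofi and Lorcan each take 88,500.
Jarrah's share (177,000) is divided into 3 shares of 59,000: Nadia, Quilla, and Lena each take 59,000.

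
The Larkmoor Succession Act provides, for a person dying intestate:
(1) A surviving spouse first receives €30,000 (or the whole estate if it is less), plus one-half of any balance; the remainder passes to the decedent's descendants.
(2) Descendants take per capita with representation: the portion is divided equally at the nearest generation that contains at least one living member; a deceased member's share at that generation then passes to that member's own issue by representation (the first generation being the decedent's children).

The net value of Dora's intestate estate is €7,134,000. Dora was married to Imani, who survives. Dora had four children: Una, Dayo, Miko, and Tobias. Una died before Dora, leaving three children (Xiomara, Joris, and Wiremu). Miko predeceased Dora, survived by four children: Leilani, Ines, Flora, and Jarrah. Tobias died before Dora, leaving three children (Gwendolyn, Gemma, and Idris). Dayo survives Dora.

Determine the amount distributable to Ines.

Imani first takes €30,000, leaving a balance of €7,104,000. Imani then takes one-half of the balance (€3,552,000), for a total of €3,582,000. The remaining €3,552,000 passes to the descendants.
The descendants' portion (€3,552,000) is divided into 4 shares of €888,000: Dayo takes €888,000; Una's €888,000 share passes to Una's issue; Miko's €888,000 share passes to Miko's issue; Tobias's €888,000 share passes to Tobias's issue.
Una's share (€888,000) is divided into 3 shares of €296,000: Xiomara, Joris, and Wiremu each take €296,000.
Miko's share (€888,000) is divided into 4 shares of €222,000: Leilani, Ines, Flora, and Jarrah each take €222,000.
Tobias's share (€888,000) is divided into 3 shares of €296,000: Gwendolyn, Gemma, and Idris each take €296,000.

Ines receives €222,000.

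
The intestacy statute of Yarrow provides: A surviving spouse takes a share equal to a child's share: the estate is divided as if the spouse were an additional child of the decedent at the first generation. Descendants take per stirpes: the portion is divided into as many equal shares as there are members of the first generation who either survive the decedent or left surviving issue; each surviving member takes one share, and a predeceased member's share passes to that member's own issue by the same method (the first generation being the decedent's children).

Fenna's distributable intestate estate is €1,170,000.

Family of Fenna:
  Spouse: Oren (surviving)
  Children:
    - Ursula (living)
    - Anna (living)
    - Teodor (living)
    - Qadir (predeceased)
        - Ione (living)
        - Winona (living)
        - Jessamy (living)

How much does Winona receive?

Winona receives €78,000.

The spouse counts as an additional share at the children's level, so there are 5 primary shares of €234,000. Oren takes one such share (€234,000).
The children's combined portion (€936,000) is divided into 4 shares of €234,000: Ursula, Anna, and Teodor each take €234,000; Qadir's €234,000 share passes to Qadir's issue.
Qadir's share (€234,000) is divided into 3 shares of €78,000: Ione, Winona, and Jessamy each take €78,000.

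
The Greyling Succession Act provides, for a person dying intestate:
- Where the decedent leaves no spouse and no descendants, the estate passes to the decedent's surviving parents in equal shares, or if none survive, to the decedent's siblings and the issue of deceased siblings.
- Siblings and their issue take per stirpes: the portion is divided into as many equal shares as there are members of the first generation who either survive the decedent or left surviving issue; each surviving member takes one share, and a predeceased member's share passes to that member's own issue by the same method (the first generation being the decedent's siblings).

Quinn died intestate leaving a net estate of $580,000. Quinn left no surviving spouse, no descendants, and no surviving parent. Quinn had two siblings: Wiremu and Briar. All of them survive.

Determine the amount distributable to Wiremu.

The entire $580,000 passes to the siblings and their issue.
That amount ($580,000) is divided into 2 shares of $290,000: Wiremu and Briar each take $290,000.

Wiremu receives $290,000.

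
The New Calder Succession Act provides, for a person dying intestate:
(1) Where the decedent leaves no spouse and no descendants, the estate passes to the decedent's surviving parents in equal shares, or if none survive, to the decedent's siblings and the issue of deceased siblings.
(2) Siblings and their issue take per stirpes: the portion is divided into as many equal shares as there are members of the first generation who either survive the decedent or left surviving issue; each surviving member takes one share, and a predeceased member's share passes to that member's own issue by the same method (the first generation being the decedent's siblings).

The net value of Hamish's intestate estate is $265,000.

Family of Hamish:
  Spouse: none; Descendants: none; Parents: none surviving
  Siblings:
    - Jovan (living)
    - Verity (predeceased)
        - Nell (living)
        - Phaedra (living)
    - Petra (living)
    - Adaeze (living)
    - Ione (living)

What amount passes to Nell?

Nell receives $26,500.

The entire $265,000 passes to the siblings and their issue.
That amount ($265,000) is divided into 5 shares of $53,000: Jovan, Petra, Adaeze, and Ione each take $53,000; Verity's $53,000 share passes to Verity's issue.
Verity's share ($53,000) is divided into 2 shares of $26,500: Nell and Phaedra each take $26,500.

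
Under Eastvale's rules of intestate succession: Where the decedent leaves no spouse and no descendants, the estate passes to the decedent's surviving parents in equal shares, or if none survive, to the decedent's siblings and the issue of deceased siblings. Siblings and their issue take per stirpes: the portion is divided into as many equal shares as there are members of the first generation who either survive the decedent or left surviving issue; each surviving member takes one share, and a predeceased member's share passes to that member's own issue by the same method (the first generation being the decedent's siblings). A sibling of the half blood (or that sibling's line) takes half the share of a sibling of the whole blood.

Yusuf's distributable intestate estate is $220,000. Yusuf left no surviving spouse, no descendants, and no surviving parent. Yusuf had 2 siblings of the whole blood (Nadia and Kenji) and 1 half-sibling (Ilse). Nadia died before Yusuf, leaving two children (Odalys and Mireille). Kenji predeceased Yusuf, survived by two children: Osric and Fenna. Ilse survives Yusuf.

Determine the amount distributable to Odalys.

Odalys receives $44,000.

The entire $220,000 passes to the siblings and their issue.
Counting each half-blood sibling's line as half a unit, there are 5/2 units in $220,000, so one unit is $88,000. Whole-blood lines (Nadia and Kenji) take $88,000 each; half-blood lines (Ilse) take $44,000 each.
Nadia's share ($88,000) is divided into 2 shares of $44,000: Odalys and Mireille each take $44,000.
Kenji's share ($88,000) is divided into 2 shares of $44,000: Osric and Fenna each take $44,000.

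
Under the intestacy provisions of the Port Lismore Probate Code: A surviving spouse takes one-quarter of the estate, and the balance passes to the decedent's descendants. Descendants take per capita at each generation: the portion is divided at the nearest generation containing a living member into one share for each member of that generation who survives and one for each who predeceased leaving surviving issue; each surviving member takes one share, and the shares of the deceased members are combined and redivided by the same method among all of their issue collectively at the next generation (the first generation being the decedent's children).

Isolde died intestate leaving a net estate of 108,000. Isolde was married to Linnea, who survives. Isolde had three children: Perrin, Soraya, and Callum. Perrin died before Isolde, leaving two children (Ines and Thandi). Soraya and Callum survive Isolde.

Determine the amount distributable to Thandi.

Linnea takes one-quarter of 108,000 = 27,000. The remaining 81,000 passes to the descendants.
The descendants' portion (81,000) is divided at the children's generation into 3 shares of 27,000. Soraya and Callum each take 27,000. The remaining share for the deceased Perrin (27,000) is carried to the next generation.
That pool (27,000) is divided at the grandchildren's generation equally among Ines and Thandi: 13,500 each.

Thandi receives 13,500.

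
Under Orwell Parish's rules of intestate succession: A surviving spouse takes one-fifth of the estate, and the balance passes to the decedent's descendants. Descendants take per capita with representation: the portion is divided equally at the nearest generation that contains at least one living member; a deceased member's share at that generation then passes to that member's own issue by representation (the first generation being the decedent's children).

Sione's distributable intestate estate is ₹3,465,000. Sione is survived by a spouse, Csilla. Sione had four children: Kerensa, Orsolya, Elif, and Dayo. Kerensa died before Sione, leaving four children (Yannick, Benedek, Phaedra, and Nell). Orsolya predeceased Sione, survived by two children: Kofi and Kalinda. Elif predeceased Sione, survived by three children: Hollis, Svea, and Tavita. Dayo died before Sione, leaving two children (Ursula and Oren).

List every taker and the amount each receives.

Csilla takes one-fifth of ₹3,465,000 = ₹693,000. The remaining ₹2,772,000 passes to the descendants.
No child survives, so the initial division is made at the grandchildren's generation.
The descendants' portion (₹2,772,000) is divided into 11 shares of ₹252,000: Yannick, Benedek, Phaedra, Nell, Kofi, Kalinda, Hollis, Svea, Tavita, Ursula, and Oren each take ₹252,000.

Csilla: ₹693,000; Yannick: ₹252,000; Benedek: ₹252,000; Phaedra: ₹252,000; Nell: ₹252,000; Kofi: ₹252,000; Kalinda: ₹252,000; Hollis: ₹252,000; Svea: ₹252,000; Tavita: ₹252,000; Ursula: ₹252,000; Oren: ₹252,000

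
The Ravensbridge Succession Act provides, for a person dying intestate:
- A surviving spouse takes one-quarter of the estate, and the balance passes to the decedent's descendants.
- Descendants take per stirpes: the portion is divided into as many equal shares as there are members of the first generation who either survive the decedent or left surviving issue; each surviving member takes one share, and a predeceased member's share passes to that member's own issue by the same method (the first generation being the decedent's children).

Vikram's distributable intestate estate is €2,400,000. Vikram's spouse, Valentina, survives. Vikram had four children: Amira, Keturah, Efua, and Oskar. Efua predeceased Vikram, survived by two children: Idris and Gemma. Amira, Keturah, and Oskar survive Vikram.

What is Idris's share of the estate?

Valentina takes one-quarter of €2,400,000 = €600,000. The remaining €1,800,000 passes to the descendants.
The descendants' portion (€1,800,000) is divided into 4 shares of €450,000: Amira, Keturah, and Oskar each take €450,000; Efua's €450,000 share passes to Efua's issue.
Efua's share (€450,000) is divided into 2 shares of €225,000: Idris and Gemma each take €225,000.

Idris receives €225,000.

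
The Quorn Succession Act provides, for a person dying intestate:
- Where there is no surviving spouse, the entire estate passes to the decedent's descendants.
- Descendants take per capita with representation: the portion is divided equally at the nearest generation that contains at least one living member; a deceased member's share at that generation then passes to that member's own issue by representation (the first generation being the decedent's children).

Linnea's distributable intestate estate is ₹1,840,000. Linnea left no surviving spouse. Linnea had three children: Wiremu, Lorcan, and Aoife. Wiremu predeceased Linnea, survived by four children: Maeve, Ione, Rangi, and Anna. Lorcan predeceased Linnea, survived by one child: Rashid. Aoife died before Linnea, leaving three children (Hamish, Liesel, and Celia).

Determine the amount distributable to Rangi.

The entire ₹1,840,000 passes to the descendants.
No child survives, so the initial division is made at the grandchildren's generation.
That amount (₹1,840,000) is divided into 8 shares of ₹230,000: Maeve, Ione, Rangi, Anna, Rashid, Hamish, Liesel, and Celia each take ₹230,000.

Rangi receives ₹230,000.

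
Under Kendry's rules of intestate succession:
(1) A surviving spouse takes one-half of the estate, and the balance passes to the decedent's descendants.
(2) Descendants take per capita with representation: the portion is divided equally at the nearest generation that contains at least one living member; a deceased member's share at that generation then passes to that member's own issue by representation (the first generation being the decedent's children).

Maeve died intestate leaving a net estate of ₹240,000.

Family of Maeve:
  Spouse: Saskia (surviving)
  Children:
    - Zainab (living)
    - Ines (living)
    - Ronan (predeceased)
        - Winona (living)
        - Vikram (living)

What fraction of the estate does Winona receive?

Winona receives 1/12 of the estate.

Saskia takes one-half of ₹240,000 = ₹120,000. The remaining ₹120,000 passes to the descendants.
The descendants' portion (₹120,000) is divided into 3 shares of ₹40,000: Zainab and Ines each take ₹40,000; Ronan's ₹40,000 share passes to Ronan's issue.
Ronan's share (₹40,000) is divided into 2 shares of ₹20,000: Winona and Vikram each take ₹20,000.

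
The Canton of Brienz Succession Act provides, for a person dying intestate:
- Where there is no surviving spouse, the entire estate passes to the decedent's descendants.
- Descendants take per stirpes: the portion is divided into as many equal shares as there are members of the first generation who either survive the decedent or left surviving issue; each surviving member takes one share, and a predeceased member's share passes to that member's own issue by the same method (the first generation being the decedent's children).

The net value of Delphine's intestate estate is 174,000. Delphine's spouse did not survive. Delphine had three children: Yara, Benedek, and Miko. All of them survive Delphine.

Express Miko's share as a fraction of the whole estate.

The entire 174,000 passes to the descendants.
That amount (174,000) is divided into 3 shares of 58,000: Yara, Benedek, and Miko each take 58,000.

Miko receives 1/3 of the estate.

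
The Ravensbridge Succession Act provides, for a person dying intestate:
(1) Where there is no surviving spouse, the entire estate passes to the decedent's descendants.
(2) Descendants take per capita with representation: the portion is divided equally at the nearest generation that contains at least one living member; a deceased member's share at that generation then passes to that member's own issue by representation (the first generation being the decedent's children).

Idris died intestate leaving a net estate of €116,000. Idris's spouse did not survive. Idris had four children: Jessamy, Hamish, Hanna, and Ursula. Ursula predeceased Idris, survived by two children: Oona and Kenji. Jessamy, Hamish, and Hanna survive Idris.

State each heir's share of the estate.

Jessamy: €29,000; Hamish: €29,000; Hanna: €29,000; Oona: €14,500; Kenji: €14,500

The entire €116,000 passes to the descendants.
That amount (€116,000) is divided into 4 shares of €29,000: Jessamy, Hamish, and Hanna each take €29,000; Ursula's €29,000 share passes to Ursula's issue.
Ursula's share (€29,000) is divided into 2 shares of €14,500: Oona and Kenji each take €14,500.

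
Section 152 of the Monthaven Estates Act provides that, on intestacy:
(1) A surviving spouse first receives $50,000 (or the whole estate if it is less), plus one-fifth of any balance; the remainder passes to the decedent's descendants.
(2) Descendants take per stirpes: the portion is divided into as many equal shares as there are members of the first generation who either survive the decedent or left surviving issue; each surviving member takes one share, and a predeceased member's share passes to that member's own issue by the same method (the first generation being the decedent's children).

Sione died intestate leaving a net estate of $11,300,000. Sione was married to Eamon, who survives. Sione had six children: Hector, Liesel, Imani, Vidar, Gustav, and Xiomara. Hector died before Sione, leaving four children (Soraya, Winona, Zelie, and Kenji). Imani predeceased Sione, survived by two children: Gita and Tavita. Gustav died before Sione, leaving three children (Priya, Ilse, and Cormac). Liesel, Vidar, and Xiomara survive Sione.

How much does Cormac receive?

Cormac receives $500,000.

Eamon first takes $50,000, leaving a balance of $11,250,000. Eamon then takes one-fifth of the balance ($2,250,000), for a total of $2,300,000. The remaining $9,000,000 passes to the descendants.
The descendants' portion ($9,000,000) is divided into 6 shares of $1,500,000: Liesel, Vidar, and Xiomara each take $1,500,000; Hector's $1,500,000 share passes to Hector's issue; Imani's $1,500,000 share passes to Imani's issue; Gustav's $1,500,000 share passes to Gustav's issue.
Hector's share ($1,500,000) is divided into 4 shares of $375,000: Soraya, Winona, Zelie, and Kenji each take $375,000.
Imani's share ($1,500,000) is divided into 2 shares of $750,000: Gita and Tavita each take $750,000.
Gustav's share ($1,500,000) is divided into 3 shares of $500,000: Priya, Ilse, and Cormac each take $500,000.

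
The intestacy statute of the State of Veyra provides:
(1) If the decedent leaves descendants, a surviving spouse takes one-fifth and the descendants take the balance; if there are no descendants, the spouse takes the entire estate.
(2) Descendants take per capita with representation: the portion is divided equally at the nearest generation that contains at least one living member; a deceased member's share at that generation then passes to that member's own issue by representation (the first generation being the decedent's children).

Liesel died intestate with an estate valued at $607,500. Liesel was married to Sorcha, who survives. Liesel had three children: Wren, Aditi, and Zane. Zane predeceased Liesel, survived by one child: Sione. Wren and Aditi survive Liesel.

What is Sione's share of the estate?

Sione receives $162,000.

Sorcha takes one-fifth of $607,500 = $121,500. The remaining $486,000 passes to the descendants.
The descendants' portion ($486,000) is divided into 3 shares of $162,000: Wren and Aditi each take $162,000; Zane's $162,000 share passes to Zane's issue.
Zane's share ($162,000) passes entirely to Sione.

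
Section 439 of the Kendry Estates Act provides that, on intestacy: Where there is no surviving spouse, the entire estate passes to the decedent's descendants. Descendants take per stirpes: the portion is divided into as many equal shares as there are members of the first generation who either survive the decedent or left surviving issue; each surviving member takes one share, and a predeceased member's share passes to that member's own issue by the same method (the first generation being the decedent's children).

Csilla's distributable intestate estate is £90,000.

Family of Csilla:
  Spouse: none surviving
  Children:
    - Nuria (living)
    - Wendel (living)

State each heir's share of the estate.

The entire £90,000 passes to the descendants.
That amount (£90,000) is divided into 2 shares of £45,000: Nuria and Wendel each take £45,000.

Nuria: £45,000; Wendel: £45,000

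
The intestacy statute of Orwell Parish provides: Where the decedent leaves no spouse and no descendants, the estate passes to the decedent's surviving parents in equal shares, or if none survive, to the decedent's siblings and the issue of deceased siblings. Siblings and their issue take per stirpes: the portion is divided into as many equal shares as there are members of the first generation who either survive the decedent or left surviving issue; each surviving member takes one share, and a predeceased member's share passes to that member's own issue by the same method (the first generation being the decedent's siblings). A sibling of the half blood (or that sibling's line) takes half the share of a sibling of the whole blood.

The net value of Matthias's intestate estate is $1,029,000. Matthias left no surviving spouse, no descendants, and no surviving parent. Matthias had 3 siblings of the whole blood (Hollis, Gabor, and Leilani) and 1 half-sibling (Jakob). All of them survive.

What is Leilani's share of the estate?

The entire $1,029,000 passes to the siblings and their issue.
Counting each half-blood sibling's line as half a unit, there are 7/2 units in $1,029,000, so one unit is $294,000. Whole-blood lines (Hollis, Gabor, and Leilani) take $294,000 each; half-blood lines (Jakob) take $147,000 each.

Leilani receives $294,000.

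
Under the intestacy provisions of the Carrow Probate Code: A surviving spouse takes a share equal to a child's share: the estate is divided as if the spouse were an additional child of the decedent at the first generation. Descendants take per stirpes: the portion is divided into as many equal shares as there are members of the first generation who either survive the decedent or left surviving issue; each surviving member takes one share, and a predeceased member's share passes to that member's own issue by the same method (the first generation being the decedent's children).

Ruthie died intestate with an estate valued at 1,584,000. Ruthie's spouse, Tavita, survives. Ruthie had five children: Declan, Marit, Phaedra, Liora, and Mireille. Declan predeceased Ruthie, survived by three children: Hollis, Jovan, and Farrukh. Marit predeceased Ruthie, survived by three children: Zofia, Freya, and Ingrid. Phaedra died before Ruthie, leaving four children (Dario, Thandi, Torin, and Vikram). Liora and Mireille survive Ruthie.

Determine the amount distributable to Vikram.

Vikram receives 66,000.

The spouse counts as an additional share at the children's level, so there are 6 primary shares of 264,000. Tavita takes one such share (264,000).
The children's combined portion (1,320,000) is divided into 5 shares of 264,000: Liora and Mireille each take 264,000; Declan's 264,000 share passes to Declan's issue; Marit's 264,000 share passes to Marit's issue; Phaedra's 264,000 share passes to Phaedra's issue.
Declan's share (264,000) is divided into 3 shares of 88,000: Hollis, Jovan, and Farrukh each take 88,000.
Marit's share (264,000) is divided into 3 shares of 88,000: Zofia, Freya, and Ingrid each take 88,000.
Phaedra's share (264,000) is divided into 4 shares of 66,000: Dario, Thandi, Torin, and Vikram each take 66,000.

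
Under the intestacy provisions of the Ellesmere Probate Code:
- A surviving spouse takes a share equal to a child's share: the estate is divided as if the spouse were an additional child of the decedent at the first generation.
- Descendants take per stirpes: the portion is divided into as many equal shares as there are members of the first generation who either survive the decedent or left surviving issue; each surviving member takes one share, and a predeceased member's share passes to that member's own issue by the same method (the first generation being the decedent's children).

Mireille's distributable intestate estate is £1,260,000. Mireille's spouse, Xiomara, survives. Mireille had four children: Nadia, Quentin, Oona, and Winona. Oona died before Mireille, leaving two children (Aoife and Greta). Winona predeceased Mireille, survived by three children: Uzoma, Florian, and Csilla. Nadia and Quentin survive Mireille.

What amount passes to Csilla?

Csilla receives £84,000.

The spouse counts as an additional share at the children's level, so there are 5 primary shares of £252,000. Xiomara takes one such share (£252,000).
The children's combined portion (£1,008,000) is divided into 4 shares of £252,000: Nadia and Quentin each take £252,000; Oona's £252,000 share passes to Oona's issue; Winona's £252,000 share passes to Winona's issue.
Oona's share (£252,000) is divided into 2 shares of £126,000: Aoife and Greta each take £126,000.
Winona's share (£252,000) is divided into 3 shares of £84,000: Uzoma, Florian, and Csilla each take £84,000.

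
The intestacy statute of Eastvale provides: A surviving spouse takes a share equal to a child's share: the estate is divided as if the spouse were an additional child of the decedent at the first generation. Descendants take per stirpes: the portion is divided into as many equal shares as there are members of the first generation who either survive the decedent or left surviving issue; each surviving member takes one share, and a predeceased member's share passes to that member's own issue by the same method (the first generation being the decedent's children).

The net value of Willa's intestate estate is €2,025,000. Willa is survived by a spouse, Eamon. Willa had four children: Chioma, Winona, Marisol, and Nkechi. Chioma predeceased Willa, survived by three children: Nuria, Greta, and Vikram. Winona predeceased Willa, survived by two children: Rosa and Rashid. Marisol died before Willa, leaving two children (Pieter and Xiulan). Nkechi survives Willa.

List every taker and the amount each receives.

Eamon: €405,000; Nuria: €135,000; Greta: €135,000; Vikram: €135,000; Rosa: €202,500; Rashid: €202,500; Pieter: €202,500; Xiulan: €202,500; Nkechi: €405,000

The spouse counts as an additional share at the children's level, so there are 5 primary shares of €405,000. Eamon takes one such share (€405,000).
The children's combined portion (€1,620,000) is divided into 4 shares of €405,000: Nkechi takes €405,000; Chioma's €405,000 share passes to Chioma's issue; Winona's €405,000 share passes to Winona's issue; Marisol's €405,000 share passes to Marisol's issue.
Chioma's share (€405,000) is divided into 3 shares of €135,000: Nuria, Greta, and Vikram each take €135,000.
Winona's share (€405,000) is divided into 2 shares of €202,500: Rosa and Rashid each take €202,500.
Marisol's share (€405,000) is divided into 2 shares of €202,500: Pieter and Xiulan each take €202,500.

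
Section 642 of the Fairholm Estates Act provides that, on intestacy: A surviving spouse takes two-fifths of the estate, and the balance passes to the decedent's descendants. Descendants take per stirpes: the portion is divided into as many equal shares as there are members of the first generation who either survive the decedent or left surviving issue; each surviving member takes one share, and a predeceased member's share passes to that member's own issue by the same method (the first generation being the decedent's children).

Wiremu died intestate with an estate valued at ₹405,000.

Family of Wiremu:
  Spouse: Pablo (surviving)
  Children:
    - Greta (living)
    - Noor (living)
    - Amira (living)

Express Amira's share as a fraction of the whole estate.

Amira receives 1/5 of the estate.

Pablo takes two-fifths of ₹405,000 = ₹162,000. The remaining ₹243,000 passes to the descendants.
The descendants' portion (₹243,000) is divided into 3 shares of ₹81,000: Greta, Noor, and Amira each take ₹81,000.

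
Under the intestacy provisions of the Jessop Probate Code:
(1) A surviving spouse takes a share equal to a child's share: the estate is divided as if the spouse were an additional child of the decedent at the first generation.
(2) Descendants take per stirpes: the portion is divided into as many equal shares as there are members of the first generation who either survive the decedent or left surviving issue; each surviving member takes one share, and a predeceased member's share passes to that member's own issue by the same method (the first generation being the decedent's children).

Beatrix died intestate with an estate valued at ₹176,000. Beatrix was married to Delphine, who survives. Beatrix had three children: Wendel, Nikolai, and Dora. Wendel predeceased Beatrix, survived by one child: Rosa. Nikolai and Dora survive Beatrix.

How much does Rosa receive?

The spouse counts as an additional share at the children's level, so there are 4 primary shares of ₹44,000. Delphine takes one such share (₹44,000).
The children's combined portion (₹132,000) is divided into 3 shares of ₹44,000: Nikolai and Dora each take ₹44,000; Wendel's ₹44,000 share passes to Wendel's issue.
Wendel's share (₹44,000) passes entirely to Rosa.

Rosa receives ₹44,000.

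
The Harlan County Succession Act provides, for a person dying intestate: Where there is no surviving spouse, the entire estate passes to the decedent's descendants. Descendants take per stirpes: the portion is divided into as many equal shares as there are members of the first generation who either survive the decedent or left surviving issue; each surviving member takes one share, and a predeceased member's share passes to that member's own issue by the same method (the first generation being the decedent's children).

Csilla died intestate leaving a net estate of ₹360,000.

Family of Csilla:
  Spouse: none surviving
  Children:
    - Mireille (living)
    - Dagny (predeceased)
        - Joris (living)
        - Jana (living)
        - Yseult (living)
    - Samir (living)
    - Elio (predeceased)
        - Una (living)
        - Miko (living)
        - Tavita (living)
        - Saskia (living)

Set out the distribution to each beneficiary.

Mireille: ₹90,000; Joris: ₹30,000; Jana: ₹30,000; Yseult: ₹30,000; Samir: ₹90,000; Una: ₹22,500; Miko: ₹22,500; Tavita: ₹22,500; Saskia: ₹22,500

The entire ₹360,000 passes to the descendants.
That amount (₹360,000) is divided into 4 shares of ₹90,000: Mireille and Samir each take ₹90,000; Dagny's ₹90,000 share passes to Dagny's issue; Elio's ₹90,000 share passes to Elio's issue.
Dagny's share (₹90,000) is divided into 3 shares of ₹30,000: Joris, Jana, and Yseult each take ₹30,000.
Elio's share (₹90,000) is divided into 4 shares of ₹22,500: Una, Miko, Tavita, and Saskia each take ₹22,500.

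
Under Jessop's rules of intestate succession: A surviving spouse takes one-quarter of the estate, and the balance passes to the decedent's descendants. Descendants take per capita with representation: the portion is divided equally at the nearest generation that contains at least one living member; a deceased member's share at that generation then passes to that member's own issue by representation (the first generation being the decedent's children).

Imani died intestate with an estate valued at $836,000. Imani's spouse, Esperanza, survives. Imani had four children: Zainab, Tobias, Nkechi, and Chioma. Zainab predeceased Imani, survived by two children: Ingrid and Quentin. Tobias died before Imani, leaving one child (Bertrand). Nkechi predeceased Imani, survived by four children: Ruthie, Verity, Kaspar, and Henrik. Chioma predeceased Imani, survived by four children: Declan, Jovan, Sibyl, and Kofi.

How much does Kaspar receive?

Esperanza takes one-quarter of $836,000 = $209,000. The remaining $627,000 passes to the descendants.
No child survives, so the initial division is made at the grandchildren's generation.
The descendants' portion ($627,000) is divided into 11 shares of $57,000: Ingrid, Quentin, Bertrand, Ruthie, Verity, Kaspar, Henrik, Declan, Jovan, Sibyl, and Kofi each take $57,000.

Kaspar receives $57,000.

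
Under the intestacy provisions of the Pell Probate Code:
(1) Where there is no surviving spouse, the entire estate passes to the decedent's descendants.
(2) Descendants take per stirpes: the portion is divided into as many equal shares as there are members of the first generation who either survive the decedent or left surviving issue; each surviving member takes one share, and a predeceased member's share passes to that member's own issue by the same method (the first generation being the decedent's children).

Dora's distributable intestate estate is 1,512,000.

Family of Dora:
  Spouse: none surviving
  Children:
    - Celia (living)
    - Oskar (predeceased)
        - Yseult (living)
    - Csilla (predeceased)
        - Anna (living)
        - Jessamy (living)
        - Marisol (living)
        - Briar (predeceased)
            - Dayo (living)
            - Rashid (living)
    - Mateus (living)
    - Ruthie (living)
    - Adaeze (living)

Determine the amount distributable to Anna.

The entire 1,512,000 passes to the descendants.
That amount (1,512,000) is divided into 6 shares of 252,000: Celia, Mateus, Ruthie, and Adaeze each take 252,000; Oskar's 252,000 share passes to Oskar's issue; Csilla's 252,000 share passes to Csilla's issue.
Oskar's share (252,000) passes entirely to Yseult.
Csilla's share (252,000) is divided into 4 shares of 63,000: Anna, Jessamy, and Marisol each take 63,000; Briar's 63,000 share passes to Briar's issue.
Briar's share (63,000) is divided into 2 shares of 31,500: Dayo and Rashid each take 31,500.

Anna receives 63,000.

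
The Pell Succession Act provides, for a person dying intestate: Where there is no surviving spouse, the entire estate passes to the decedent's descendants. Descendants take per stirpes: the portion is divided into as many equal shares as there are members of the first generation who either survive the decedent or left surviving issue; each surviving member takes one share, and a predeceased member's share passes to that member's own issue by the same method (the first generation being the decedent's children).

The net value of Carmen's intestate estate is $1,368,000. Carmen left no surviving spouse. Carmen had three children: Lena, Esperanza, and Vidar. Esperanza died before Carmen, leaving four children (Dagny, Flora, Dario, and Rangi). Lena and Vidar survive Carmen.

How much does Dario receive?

The entire $1,368,000 passes to the descendants.
That amount ($1,368,000) is divided into 3 shares of $456,000: Lena and Vidar each take $456,000; Esperanza's $456,000 share passes to Esperanza's issue.
Esperanza's share ($456,000) is divided into 4 shares of $114,000: Dagny, Flora, Dario, and Rangi each take $114,000.

Dario receives $114,000.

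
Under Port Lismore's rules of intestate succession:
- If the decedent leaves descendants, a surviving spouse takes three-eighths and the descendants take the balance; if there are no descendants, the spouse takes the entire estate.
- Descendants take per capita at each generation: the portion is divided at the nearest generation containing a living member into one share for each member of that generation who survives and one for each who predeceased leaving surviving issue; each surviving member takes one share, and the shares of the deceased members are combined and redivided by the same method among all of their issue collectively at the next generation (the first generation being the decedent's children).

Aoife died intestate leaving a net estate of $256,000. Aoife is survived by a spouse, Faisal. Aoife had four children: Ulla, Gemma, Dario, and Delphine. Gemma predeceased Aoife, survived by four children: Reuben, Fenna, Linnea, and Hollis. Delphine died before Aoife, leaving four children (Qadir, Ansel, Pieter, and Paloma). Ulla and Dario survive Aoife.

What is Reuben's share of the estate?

Reuben receives $10,000.

Faisal takes three-eighths of $256,000 = $96,000. The remaining $160,000 passes to the descendants.
The descendants' portion ($160,000) is divided at the children's generation into 4 shares of $40,000. Ulla and Dario each take $40,000. The 2 shares of the deceased (Gemma and Delphine) are combined into a pool of $80,000.
That pool ($80,000) is divided at the grandchildren's generation equally among Reuben, Fenna, Linnea, Hollis, Qadir, Ansel, Pieter, and Paloma: $10,000 each.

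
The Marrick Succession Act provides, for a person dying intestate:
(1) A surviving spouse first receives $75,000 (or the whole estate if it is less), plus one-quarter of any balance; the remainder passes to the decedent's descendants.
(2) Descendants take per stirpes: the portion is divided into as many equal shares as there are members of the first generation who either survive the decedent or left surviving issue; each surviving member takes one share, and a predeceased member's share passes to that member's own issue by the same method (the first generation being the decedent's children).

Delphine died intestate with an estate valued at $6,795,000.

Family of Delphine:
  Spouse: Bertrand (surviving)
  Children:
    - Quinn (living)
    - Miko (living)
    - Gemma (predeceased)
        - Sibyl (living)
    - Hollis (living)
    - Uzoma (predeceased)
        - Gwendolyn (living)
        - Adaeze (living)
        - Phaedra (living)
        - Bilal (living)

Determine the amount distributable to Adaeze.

Adaeze receives $252,000.

Bertrand first takes $75,000, leaving a balance of $6,720,000. Bertrand then takes one-quarter of the balance ($1,680,000), for a total of $1,755,000. The remaining $5,040,000 passes to the descendants.
The descendants' portion ($5,040,000) is divided into 5 shares of $1,008,000: Quinn, Miko, and Hollis each take $1,008,000; Gemma's $1,008,000 share passes to Gemma's issue; Uzoma's $1,008,000 share passes to Uzoma's issue.
Gemma's share ($1,008,000) passes entirely to Sibyl.
Uzoma's share ($1,008,000) is divided into 4 shares of $252,000: Gwendolyn, Adaeze, Phaedra, and Bilal each take $252,000.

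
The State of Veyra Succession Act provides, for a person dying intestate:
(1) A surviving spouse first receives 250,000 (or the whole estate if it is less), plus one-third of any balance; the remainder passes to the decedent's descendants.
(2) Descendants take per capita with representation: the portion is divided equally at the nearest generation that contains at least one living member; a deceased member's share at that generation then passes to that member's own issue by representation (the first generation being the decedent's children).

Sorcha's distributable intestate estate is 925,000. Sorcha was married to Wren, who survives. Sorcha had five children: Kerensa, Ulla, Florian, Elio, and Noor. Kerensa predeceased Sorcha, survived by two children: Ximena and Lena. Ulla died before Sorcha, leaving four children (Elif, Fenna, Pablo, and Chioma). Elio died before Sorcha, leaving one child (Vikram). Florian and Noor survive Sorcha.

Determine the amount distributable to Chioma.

Chioma receives 22,500.

Wren first takes 250,000, leaving a balance of 675,000. Wren then takes one-third of the balance (225,000), for a total of 475,000. The remaining 450,000 passes to the descendants.
The descendants' portion (450,000) is divided into 5 shares of 90,000: Florian and Noor each take 90,000; Kerensa's 90,000 share passes to Kerensa's issue; Ulla's 90,000 share passes to Ulla's issue; Elio's 90,000 share passes to Elio's issue.
Kerensa's share (90,000) is divided into 2 shares of 45,000: Ximena and Lena each take 45,000.
Ulla's share (90,000) is divided into 4 shares of 22,500: Elif, Fenna, Pablo, and Chioma each take 22,500.
Elio's share (90,000) passes entirely to Vikram.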